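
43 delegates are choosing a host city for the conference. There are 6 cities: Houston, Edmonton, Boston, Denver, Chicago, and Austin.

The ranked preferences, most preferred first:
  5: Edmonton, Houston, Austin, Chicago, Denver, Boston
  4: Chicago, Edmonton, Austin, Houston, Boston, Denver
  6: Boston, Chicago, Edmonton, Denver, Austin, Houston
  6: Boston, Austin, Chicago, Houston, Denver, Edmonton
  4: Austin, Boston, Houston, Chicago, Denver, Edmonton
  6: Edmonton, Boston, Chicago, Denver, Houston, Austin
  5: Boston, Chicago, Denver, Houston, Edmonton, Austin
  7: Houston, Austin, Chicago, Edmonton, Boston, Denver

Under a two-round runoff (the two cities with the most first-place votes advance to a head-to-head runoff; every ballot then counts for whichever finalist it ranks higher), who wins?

Round 1 first-place votes: Houston 7, Edmonton 11, Boston 17, Denver 0, Chicago 4, Austin 4. Boston and Edmonton advance.
Runoff: Boston is ranked above Edmonton on 21 ballots, Edmonton above Boston on 22.

Edmonton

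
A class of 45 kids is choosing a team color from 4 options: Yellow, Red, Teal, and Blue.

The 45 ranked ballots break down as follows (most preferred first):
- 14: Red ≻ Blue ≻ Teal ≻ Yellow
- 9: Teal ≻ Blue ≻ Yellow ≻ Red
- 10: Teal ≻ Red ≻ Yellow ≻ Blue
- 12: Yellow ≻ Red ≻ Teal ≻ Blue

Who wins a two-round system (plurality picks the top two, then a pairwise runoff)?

Round 1 first-place votes: Yellow 12, Red 14, Teal 19, Blue 0. Teal and Red advance.
Runoff: Teal is ranked above Red on 19 ballots, Red above Teal on 26.

Red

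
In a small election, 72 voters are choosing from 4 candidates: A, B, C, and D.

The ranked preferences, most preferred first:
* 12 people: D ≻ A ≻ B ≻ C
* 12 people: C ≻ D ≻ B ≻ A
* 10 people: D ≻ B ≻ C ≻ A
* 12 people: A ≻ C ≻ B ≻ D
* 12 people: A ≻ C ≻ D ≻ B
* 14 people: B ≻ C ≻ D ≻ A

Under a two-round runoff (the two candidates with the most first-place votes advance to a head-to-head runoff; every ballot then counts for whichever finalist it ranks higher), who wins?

D

Round 1 first-place votes: A 24, B 14, C 12, D 22. A and D advance.
Runoff: A is ranked above D on 24 ballots, D above A on 48.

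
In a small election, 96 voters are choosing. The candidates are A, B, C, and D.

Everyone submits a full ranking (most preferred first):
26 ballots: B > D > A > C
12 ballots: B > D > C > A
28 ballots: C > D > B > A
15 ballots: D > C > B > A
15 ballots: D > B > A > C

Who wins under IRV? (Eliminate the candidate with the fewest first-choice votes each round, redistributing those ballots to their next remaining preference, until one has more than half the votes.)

D

Round 1: A 0, B 38, C 28, D 30. A eliminated.
Round 2: B 38, C 28, D 30. C eliminated.
Round 3: B 38, D 58. D has a majority (≥49).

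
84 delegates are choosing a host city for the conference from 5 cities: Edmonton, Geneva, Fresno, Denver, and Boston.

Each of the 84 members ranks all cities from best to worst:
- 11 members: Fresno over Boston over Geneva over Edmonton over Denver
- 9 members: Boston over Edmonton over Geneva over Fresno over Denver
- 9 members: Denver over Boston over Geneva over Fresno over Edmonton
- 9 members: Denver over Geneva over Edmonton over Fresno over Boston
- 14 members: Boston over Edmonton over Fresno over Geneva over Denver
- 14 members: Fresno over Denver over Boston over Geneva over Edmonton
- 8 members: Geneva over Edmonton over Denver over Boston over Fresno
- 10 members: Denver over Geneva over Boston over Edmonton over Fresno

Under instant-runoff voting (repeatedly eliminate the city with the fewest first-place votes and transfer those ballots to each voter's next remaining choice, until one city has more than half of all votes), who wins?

Round 1: Edmonton 0, Geneva 8, Fresno 25, Denver 28, Boston 23. Edmonton eliminated.
Round 2: Geneva 8, Fresno 25, Denver 28, Boston 23. Geneva eliminated.
Round 3: Fresno 25, Denver 36, Boston 23. Boston eliminated.
Round 4: Fresno 48, Denver 36. Fresno has a majority (≥43).

Fresno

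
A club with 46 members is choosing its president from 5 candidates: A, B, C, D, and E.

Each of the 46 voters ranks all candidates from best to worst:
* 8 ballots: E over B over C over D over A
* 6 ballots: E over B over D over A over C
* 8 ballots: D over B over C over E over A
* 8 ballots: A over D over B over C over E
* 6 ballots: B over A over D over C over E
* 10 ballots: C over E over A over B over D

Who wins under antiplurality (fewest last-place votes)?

B

Last-place votes: A 16, B 0, C 6, D 10, E 14.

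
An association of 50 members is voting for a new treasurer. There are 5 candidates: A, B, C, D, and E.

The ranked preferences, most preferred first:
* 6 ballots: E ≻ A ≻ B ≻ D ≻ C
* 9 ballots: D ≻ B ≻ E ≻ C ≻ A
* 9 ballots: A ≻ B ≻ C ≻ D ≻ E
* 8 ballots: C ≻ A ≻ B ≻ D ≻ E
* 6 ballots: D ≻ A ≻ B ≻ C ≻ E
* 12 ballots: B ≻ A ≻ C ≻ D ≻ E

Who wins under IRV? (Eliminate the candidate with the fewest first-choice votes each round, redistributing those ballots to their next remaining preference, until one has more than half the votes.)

A

Round 1: A 9, B 12, C 8, D 15, E 6. E eliminated.
Round 2: A 15, B 12, C 8, D 15. C eliminated.
Round 3: A 23, B 12, D 15. B eliminated.
Round 4: A 35, D 15. A has a majority (≥26).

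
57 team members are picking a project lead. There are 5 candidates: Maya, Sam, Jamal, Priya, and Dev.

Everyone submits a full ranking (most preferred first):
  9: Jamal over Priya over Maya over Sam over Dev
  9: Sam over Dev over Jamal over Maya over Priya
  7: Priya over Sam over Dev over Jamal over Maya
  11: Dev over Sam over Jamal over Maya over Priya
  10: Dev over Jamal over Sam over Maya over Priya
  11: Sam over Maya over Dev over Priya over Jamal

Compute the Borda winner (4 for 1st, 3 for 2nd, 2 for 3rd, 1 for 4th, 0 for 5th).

Maya: 9×2 + 9×1 + 7×0 + 11×1 + 10×1 + 11×3 = 81
Sam: 9×1 + 9×4 + 7×3 + 11×3 + 10×2 + 11×4 = 163
Jamal: 9×4 + 9×2 + 7×1 + 11×2 + 10×3 + 11×0 = 113
Priya: 9×3 + 9×0 + 7×4 + 11×0 + 10×0 + 11×1 = 66
Dev: 9×0 + 9×3 + 7×2 + 11×4 + 10×4 + 11×2 = 147

Sam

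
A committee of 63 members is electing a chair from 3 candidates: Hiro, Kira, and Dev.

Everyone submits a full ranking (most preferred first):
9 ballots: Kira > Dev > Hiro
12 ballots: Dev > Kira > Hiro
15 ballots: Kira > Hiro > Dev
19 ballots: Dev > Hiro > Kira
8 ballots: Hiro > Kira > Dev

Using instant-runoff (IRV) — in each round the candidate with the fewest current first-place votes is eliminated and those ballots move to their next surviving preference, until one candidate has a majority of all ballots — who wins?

Kira

Round 1: Hiro 8, Kira 24, Dev 31. Hiro eliminated.
Round 2: Kira 32, Dev 31. Kira has a majority (≥32).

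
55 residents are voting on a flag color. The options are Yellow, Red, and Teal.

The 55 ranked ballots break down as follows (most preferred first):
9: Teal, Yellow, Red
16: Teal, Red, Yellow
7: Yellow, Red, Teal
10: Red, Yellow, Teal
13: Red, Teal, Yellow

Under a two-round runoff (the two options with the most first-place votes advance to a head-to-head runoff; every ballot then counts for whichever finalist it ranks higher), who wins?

Red

Round 1 first-place votes: Yellow 7, Red 23, Teal 25. Teal and Red advance.
Runoff: Teal is ranked above Red on 25 ballots, Red above Teal on 30.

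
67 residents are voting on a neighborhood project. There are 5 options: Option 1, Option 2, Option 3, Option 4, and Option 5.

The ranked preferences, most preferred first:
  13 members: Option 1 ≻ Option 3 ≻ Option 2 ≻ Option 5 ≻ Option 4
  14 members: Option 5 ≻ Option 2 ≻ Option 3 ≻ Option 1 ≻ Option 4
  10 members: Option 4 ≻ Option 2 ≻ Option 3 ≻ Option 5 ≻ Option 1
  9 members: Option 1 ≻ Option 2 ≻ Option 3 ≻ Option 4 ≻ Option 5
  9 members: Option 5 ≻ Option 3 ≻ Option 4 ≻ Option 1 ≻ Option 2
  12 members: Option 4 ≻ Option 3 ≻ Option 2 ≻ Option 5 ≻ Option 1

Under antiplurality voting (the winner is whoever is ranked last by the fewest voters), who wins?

Option 3

Last-place votes: Option 1 22, Option 2 9, Option 3 0, Option 4 27, Option 5 9.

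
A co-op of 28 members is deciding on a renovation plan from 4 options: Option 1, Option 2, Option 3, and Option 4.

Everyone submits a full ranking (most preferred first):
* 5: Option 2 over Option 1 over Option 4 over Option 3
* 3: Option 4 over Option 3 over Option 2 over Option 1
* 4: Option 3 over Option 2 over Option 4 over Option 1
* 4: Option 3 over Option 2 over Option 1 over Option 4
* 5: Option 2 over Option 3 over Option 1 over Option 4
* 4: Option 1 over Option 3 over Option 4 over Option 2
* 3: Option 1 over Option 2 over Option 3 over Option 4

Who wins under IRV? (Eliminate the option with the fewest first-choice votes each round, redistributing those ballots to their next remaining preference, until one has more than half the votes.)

Option 3

Round 1: Option 1 7, Option 2 10, Option 3 8, Option 4 3. Option 4 eliminated.
Round 2: Option 1 7, Option 2 10, Option 3 11. Option 1 eliminated.
Round 3: Option 2 13, Option 3 15. Option 3 has a majority (≥15).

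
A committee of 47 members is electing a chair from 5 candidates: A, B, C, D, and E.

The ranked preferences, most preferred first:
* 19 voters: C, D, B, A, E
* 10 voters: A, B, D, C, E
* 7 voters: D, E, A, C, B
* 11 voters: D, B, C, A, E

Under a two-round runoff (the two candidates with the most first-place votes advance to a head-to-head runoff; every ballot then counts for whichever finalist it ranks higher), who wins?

D

Round 1 first-place votes: A 10, B 0, C 19, D 18, E 0. C and D advance.
Runoff: C is ranked above D on 19 ballots, D above C on 28.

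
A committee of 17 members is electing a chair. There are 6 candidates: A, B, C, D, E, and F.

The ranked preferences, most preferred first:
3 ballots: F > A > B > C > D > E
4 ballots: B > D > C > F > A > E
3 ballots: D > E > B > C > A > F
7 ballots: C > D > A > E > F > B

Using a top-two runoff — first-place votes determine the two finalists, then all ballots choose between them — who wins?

Round 1 first-place votes: A 0, B 4, C 7, D 3, E 0, F 3. C and B advance.
Runoff: C is ranked above B on 7 ballots, B above C on 10.

B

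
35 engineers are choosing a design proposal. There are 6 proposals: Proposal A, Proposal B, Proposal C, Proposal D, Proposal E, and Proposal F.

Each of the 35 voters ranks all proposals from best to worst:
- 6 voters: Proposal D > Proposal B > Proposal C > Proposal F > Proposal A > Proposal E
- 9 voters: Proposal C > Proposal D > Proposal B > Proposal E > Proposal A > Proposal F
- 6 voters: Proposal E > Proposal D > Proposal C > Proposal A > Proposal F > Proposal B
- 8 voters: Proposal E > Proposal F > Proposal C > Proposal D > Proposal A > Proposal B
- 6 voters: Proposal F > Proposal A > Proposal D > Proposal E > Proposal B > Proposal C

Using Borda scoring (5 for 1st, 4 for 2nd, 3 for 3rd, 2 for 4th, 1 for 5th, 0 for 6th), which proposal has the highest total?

Proposal D

Proposal A: 6×1 + 9×1 + 6×2 + 8×1 + 6×4 = 59
Proposal B: 6×4 + 9×3 + 6×0 + 8×0 + 6×1 = 57
Proposal C: 6×3 + 9×5 + 6×3 + 8×3 + 6×0 = 105
Proposal D: 6×5 + 9×4 + 6×4 + 8×2 + 6×3 = 124
Proposal E: 6×0 + 9×2 + 6×5 + 8×5 + 6×2 = 100
Proposal F: 6×2 + 9×0 + 6×1 + 8×4 + 6×5 = 80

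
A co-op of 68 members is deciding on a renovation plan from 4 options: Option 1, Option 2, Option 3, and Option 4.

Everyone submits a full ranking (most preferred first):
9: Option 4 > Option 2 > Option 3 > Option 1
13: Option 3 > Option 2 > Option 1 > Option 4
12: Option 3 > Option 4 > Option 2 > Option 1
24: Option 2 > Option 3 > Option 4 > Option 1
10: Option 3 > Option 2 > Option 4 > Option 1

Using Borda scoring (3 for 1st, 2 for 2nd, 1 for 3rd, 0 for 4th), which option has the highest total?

Option 3

Option 1: 9×0 + 13×1 + 12×0 + 24×0 + 10×0 = 13
Option 2: 9×2 + 13×2 + 12×1 + 24×3 + 10×2 = 148
Option 3: 9×1 + 13×3 + 12×3 + 24×2 + 10×3 = 162
Option 4: 9×3 + 13×0 + 12×2 + 24×1 + 10×1 = 85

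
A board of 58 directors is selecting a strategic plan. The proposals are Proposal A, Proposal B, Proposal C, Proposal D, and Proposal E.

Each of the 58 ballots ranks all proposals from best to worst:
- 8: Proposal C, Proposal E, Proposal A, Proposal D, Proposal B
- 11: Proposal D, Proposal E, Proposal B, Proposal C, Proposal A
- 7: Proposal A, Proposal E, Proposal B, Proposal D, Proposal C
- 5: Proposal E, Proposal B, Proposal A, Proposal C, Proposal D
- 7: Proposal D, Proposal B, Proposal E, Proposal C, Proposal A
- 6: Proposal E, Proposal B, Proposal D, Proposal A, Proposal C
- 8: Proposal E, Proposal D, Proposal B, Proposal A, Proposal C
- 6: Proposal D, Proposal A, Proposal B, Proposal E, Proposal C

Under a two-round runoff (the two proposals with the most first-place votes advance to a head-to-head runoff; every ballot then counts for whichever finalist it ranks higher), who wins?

Round 1 first-place votes: Proposal A 7, Proposal B 0, Proposal C 8, Proposal D 24, Proposal E 19. Proposal D and Proposal E advance.
Runoff: Proposal D is ranked above Proposal E on 24 ballots, Proposal E above Proposal D on 34.

Proposal E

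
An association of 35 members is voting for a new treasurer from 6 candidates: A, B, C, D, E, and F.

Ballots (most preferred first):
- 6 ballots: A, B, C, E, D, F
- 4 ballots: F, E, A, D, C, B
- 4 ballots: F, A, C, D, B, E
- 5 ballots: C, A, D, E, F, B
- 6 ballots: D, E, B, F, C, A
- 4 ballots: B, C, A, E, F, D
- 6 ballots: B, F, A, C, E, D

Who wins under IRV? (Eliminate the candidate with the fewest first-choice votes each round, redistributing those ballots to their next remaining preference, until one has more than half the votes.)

A

Round 1: A 6, B 10, C 5, D 6, E 0, F 8. E eliminated.
Round 2: A 6, B 10, C 5, D 6, F 8. C eliminated.
Round 3: A 11, B 10, D 6, F 8. D eliminated.
Round 4: A 11, B 16, F 8. F eliminated.
Round 5: A 19, B 16. A has a majority (≥18).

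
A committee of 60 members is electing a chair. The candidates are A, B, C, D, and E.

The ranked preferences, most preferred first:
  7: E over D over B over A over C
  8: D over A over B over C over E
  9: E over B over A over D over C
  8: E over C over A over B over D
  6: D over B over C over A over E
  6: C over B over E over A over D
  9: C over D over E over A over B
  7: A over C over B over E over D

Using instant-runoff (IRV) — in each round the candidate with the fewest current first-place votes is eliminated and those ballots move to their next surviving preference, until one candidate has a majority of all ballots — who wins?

Round 1: A 7, B 0, C 15, D 14, E 24. B eliminated.
Round 2: A 7, C 15, D 14, E 24. A eliminated.
Round 3: C 22, D 14, E 24. D eliminated.
Round 4: C 36, E 24. C has a majority (≥31).

C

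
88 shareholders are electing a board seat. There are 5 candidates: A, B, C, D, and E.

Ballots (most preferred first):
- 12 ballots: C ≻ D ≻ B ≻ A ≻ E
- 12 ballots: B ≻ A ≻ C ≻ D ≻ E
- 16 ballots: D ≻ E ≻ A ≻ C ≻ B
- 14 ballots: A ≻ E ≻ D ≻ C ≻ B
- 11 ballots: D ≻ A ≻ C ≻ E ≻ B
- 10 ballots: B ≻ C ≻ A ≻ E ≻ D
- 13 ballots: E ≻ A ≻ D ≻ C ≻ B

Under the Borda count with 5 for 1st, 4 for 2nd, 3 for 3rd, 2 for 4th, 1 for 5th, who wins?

A

A: 12×2 + 12×4 + 16×3 + 14×5 + 11×4 + 10×3 + 13×4 = 316
B: 12×3 + 12×5 + 16×1 + 14×1 + 11×1 + 10×5 + 13×1 = 200
C: 12×5 + 12×3 + 16×2 + 14×2 + 11×3 + 10×4 + 13×2 = 255
D: 12×4 + 12×2 + 16×5 + 14×3 + 11×5 + 10×1 + 13×3 = 298
E: 12×1 + 12×1 + 16×4 + 14×4 + 11×2 + 10×2 + 13×5 = 251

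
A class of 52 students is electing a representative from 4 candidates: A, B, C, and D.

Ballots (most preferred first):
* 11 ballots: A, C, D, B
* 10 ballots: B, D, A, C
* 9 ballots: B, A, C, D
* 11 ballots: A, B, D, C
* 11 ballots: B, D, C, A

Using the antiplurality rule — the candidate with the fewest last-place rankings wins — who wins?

Last-place votes: A 11, B 11, C 21, D 9.

D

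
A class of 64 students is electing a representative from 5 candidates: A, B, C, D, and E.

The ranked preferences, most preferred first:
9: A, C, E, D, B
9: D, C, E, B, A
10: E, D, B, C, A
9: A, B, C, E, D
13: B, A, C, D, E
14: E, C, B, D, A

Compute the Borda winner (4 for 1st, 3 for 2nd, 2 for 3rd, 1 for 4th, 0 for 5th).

C

A: 9×4 + 9×0 + 10×0 + 9×4 + 13×3 + 14×0 = 111
B: 9×0 + 9×1 + 10×2 + 9×3 + 13×4 + 14×2 = 136
C: 9×3 + 9×3 + 10×1 + 9×2 + 13×2 + 14×3 = 150
D: 9×1 + 9×4 + 10×3 + 9×0 + 13×1 + 14×1 = 102
E: 9×2 + 9×2 + 10×4 + 9×1 + 13×0 + 14×4 = 141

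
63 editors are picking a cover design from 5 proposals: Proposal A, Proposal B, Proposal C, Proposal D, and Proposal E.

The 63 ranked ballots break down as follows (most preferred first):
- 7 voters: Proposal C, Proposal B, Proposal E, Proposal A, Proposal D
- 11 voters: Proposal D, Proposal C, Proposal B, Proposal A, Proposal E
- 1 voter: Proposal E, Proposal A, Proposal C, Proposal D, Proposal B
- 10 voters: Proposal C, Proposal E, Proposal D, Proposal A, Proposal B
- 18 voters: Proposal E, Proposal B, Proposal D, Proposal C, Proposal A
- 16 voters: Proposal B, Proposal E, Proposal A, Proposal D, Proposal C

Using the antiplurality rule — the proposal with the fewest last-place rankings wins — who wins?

Last-place votes: Proposal A 18, Proposal B 11, Proposal C 16, Proposal D 7, Proposal E 11.

Proposal D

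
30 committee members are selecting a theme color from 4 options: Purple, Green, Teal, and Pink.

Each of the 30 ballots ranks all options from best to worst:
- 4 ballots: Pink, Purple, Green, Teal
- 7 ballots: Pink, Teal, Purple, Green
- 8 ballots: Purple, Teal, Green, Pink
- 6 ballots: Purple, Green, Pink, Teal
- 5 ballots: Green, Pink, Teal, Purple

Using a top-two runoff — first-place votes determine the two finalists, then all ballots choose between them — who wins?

Round 1 first-place votes: Purple 14, Green 5, Teal 0, Pink 11. Purple and Pink advance.
Runoff: Purple is ranked above Pink on 14 ballots, Pink above Purple on 16.

Pink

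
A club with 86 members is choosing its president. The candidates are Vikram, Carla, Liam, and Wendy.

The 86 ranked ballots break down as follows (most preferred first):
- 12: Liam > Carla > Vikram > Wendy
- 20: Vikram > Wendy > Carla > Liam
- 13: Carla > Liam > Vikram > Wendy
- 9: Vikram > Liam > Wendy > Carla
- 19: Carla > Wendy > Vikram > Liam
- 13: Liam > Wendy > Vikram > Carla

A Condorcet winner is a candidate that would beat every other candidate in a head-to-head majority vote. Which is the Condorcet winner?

Carla

Carla vs Vikram: 44–42
Carla vs Liam: 52–34
Carla vs Wendy: 44–42
Carla beats every other candidate.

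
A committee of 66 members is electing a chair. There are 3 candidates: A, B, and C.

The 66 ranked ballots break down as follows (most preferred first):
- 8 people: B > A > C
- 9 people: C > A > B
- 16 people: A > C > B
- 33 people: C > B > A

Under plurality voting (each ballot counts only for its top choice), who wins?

First-place votes: A 16, B 8, C 42.

C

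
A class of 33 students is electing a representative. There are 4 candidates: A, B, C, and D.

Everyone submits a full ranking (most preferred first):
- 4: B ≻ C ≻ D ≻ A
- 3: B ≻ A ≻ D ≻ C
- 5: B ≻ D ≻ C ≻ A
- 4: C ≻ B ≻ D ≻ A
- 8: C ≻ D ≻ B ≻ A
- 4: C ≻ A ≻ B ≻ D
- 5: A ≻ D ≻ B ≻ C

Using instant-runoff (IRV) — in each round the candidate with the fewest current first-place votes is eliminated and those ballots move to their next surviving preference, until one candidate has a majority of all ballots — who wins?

Round 1: A 5, B 12, C 16, D 0. D eliminated.
Round 2: A 5, B 12, C 16. A eliminated.
Round 3: B 17, C 16. B has a majority (≥17).

B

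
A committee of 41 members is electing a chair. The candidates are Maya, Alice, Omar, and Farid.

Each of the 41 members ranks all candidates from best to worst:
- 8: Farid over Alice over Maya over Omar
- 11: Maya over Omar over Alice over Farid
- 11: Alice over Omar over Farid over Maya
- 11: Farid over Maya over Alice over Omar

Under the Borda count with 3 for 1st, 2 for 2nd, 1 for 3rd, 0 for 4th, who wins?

Maya: 8×1 + 11×3 + 11×0 + 11×2 = 63
Alice: 8×2 + 11×1 + 11×3 + 11×1 = 71
Omar: 8×0 + 11×2 + 11×2 + 11×0 = 44
Farid: 8×3 + 11×0 + 11×1 + 11×3 = 68

Alice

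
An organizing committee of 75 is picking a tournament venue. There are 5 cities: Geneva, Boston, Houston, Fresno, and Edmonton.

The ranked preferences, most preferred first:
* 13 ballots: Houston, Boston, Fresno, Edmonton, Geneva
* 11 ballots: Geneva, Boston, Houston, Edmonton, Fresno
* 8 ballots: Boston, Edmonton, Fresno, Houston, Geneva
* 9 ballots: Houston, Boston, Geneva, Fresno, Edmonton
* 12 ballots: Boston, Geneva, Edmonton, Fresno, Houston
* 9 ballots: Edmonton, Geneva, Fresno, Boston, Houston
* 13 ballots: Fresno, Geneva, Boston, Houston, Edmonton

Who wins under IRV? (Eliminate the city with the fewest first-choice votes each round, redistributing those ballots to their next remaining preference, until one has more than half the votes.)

Round 1: Geneva 11, Boston 20, Houston 22, Fresno 13, Edmonton 9. Edmonton eliminated.
Round 2: Geneva 20, Boston 20, Houston 22, Fresno 13. Fresno eliminated.
Round 3: Geneva 33, Boston 20, Houston 22. Boston eliminated.
Round 4: Geneva 45, Houston 30. Geneva has a majority (≥38).

Geneva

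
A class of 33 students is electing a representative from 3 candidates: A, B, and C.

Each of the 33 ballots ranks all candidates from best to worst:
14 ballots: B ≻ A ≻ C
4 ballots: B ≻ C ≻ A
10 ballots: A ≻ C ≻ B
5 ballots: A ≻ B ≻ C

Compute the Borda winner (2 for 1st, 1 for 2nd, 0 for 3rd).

A

A: 14×1 + 4×0 + 10×2 + 5×2 = 44
B: 14×2 + 4×2 + 10×0 + 5×1 = 41
C: 14×0 + 4×1 + 10×1 + 5×0 = 14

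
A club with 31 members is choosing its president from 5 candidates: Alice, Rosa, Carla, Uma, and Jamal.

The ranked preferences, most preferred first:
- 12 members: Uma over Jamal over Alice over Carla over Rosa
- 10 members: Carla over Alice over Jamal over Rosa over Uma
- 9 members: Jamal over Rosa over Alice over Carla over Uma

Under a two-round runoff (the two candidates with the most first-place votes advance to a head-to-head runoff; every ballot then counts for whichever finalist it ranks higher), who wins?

Round 1 first-place votes: Alice 0, Rosa 0, Carla 10, Uma 12, Jamal 9. Uma and Carla advance.
Runoff: Uma is ranked above Carla on 12 ballots, Carla above Uma on 19.

Carla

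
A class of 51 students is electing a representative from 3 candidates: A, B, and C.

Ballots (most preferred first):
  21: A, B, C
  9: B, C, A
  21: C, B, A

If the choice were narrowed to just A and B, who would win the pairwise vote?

A is ranked above B on 21 ballots; B above A on 30.

B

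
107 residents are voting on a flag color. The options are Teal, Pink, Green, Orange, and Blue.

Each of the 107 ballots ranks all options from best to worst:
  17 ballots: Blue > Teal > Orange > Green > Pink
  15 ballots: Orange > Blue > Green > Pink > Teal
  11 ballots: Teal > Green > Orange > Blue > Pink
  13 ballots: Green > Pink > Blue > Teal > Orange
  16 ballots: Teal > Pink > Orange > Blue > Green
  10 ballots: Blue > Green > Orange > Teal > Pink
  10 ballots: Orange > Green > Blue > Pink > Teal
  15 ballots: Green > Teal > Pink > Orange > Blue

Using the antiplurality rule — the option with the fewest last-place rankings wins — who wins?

Last-place votes: Teal 25, Pink 38, Green 16, Orange 13, Blue 15.

Orange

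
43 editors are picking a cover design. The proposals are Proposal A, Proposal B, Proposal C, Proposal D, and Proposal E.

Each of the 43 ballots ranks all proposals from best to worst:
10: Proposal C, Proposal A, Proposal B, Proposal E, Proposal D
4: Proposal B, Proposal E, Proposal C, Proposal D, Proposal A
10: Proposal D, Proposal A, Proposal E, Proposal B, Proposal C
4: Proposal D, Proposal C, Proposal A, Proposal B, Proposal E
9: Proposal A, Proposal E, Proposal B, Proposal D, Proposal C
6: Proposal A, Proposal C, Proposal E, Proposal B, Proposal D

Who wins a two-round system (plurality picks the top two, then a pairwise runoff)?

Proposal A

Round 1 first-place votes: Proposal A 15, Proposal B 4, Proposal C 10, Proposal D 14, Proposal E 0. Proposal A and Proposal D advance.
Runoff: Proposal A is ranked above Proposal D on 25 ballots, Proposal D above Proposal A on 18.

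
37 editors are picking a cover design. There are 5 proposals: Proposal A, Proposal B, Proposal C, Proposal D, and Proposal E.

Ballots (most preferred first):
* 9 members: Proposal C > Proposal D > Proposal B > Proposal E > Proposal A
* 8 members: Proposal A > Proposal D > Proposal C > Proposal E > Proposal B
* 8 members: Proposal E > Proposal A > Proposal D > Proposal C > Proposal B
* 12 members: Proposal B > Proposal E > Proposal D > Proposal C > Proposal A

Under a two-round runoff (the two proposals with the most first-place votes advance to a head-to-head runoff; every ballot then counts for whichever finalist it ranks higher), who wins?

Proposal C

Round 1 first-place votes: Proposal A 8, Proposal B 12, Proposal C 9, Proposal D 0, Proposal E 8. Proposal B and Proposal C advance.
Runoff: Proposal B is ranked above Proposal C on 12 ballots, Proposal C above Proposal B on 25.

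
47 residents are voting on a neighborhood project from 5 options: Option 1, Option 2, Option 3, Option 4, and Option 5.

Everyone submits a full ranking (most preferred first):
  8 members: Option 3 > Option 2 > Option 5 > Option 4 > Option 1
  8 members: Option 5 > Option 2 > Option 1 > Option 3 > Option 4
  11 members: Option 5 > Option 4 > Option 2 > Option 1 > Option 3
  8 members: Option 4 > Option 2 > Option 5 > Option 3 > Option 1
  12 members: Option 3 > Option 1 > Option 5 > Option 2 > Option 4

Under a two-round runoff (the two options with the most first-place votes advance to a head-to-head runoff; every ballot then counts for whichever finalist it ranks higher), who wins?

Option 5

Round 1 first-place votes: Option 1 0, Option 2 0, Option 3 20, Option 4 8, Option 5 19. Option 3 and Option 5 advance.
Runoff: Option 3 is ranked above Option 5 on 20 ballots, Option 5 above Option 3 on 27.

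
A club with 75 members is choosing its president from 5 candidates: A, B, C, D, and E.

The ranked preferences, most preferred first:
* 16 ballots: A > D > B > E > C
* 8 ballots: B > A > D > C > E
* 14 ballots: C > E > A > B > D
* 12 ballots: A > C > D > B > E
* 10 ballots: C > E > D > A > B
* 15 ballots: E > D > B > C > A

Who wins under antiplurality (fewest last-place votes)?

Last-place votes: A 15, B 10, C 16, D 14, E 20.

B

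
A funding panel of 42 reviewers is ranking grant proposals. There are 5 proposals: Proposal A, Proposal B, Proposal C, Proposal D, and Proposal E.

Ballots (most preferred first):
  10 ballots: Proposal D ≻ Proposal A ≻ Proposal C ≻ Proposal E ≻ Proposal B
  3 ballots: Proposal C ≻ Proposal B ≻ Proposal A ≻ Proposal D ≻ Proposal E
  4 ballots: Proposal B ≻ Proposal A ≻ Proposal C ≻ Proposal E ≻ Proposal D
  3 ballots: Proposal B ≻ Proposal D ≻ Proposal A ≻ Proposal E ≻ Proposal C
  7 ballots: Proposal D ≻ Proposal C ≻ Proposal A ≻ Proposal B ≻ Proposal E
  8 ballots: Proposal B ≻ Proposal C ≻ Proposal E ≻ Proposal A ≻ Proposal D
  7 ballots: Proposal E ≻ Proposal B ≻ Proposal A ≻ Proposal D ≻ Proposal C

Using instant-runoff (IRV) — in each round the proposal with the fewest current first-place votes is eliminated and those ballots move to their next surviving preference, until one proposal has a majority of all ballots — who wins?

Round 1: Proposal A 0, Proposal B 15, Proposal C 3, Proposal D 17, Proposal E 7. Proposal A eliminated.
Round 2: Proposal B 15, Proposal C 3, Proposal D 17, Proposal E 7. Proposal C eliminated.
Round 3: Proposal B 18, Proposal D 17, Proposal E 7. Proposal E eliminated.
Round 4: Proposal B 25, Proposal D 17. Proposal B has a majority (≥22).

Proposal B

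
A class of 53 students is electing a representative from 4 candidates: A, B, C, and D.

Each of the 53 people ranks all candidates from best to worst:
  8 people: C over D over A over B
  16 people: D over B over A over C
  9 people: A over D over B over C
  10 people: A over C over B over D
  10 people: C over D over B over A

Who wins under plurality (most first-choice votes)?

A

First-place votes: A 19, B 0, C 18, D 16.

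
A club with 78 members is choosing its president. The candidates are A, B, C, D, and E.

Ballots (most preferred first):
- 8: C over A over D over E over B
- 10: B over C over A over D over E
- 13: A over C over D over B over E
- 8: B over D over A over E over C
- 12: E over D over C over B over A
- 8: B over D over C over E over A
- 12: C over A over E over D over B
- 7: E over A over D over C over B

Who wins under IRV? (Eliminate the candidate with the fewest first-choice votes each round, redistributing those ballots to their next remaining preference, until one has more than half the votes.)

C

Round 1: A 13, B 26, C 20, D 0, E 19. D eliminated.
Round 2: A 13, B 26, C 20, E 19. A eliminated.
Round 3: B 26, C 33, E 19. E eliminated.
Round 4: B 26, C 52. C has a majority (≥40).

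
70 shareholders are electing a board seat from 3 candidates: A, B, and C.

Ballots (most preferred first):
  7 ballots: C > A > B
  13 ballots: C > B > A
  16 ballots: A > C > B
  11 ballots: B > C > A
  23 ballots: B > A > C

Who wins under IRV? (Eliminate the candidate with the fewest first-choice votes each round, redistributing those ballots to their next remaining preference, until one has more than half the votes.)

C

Round 1: A 16, B 34, C 20. A eliminated.
Round 2: B 34, C 36. C has a majority (≥36).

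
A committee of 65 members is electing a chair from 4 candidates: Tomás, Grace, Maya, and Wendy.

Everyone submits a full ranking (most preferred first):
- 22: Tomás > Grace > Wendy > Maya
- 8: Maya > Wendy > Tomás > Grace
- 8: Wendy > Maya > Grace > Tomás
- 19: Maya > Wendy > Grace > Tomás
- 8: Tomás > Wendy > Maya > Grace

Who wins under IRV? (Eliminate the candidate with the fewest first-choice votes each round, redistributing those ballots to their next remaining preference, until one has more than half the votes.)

Round 1: Tomás 30, Grace 0, Maya 27, Wendy 8. Grace eliminated.
Round 2: Tomás 30, Maya 27, Wendy 8. Wendy eliminated.
Round 3: Tomás 30, Maya 35. Maya has a majority (≥33).

Maya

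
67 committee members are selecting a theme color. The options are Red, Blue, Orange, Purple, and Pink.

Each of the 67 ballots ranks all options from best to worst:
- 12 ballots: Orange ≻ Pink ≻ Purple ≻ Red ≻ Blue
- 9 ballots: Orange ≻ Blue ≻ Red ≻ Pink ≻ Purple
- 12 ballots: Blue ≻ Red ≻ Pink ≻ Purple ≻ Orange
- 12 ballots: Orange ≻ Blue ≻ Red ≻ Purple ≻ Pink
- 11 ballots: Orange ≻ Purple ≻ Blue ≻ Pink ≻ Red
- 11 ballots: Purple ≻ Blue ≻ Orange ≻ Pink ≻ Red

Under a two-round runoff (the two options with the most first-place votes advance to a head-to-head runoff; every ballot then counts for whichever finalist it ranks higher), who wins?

Orange

Round 1 first-place votes: Red 0, Blue 12, Orange 44, Purple 11, Pink 0. Orange and Blue advance.
Runoff: Orange is ranked above Blue on 44 ballots, Blue above Orange on 23.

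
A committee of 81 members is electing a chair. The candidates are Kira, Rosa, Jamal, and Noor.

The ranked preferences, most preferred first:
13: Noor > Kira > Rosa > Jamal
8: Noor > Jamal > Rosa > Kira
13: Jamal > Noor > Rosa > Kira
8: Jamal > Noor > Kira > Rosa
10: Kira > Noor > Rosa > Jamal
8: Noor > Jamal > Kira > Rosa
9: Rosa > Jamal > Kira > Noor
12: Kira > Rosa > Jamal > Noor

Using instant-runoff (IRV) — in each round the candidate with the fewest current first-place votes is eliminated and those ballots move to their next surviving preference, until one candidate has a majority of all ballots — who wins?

Jamal

Round 1: Kira 22, Rosa 9, Jamal 21, Noor 29. Rosa eliminated.
Round 2: Kira 22, Jamal 30, Noor 29. Kira eliminated.
Round 3: Jamal 42, Noor 39. Jamal has a majority (≥41).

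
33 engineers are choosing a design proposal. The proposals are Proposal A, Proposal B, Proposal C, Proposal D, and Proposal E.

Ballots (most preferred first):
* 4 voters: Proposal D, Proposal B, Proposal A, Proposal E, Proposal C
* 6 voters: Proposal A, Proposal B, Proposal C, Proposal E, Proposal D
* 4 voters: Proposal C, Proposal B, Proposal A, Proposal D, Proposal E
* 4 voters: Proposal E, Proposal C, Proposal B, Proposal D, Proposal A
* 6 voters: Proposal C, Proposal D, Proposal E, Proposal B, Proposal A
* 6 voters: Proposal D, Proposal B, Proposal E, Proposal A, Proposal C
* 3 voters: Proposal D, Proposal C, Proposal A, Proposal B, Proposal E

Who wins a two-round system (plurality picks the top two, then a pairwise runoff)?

Round 1 first-place votes: Proposal A 6, Proposal B 0, Proposal C 10, Proposal D 13, Proposal E 4. Proposal D and Proposal C advance.
Runoff: Proposal D is ranked above Proposal C on 13 ballots, Proposal C above Proposal D on 20.

Proposal C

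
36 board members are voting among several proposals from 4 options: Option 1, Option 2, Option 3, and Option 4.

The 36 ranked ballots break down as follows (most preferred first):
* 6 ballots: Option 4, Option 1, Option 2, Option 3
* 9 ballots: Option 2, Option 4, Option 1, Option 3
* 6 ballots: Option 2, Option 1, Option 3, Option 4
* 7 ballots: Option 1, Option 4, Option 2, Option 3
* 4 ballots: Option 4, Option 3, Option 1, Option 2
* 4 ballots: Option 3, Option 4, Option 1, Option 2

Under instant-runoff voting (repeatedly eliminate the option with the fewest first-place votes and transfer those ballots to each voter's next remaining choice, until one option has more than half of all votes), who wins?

Round 1: Option 1 7, Option 2 15, Option 3 4, Option 4 10. Option 3 eliminated.
Round 2: Option 1 7, Option 2 15, Option 4 14. Option 1 eliminated.
Round 3: Option 2 15, Option 4 21. Option 4 has a majority (≥19).

Option 4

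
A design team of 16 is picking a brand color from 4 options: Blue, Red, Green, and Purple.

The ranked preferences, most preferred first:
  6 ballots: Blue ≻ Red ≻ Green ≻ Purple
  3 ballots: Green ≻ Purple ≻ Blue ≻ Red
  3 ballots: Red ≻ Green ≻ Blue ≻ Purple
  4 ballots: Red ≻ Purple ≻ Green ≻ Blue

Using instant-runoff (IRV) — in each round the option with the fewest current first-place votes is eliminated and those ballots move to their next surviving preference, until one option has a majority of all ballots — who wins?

Blue

Round 1: Blue 6, Red 7, Green 3, Purple 0. Purple eliminated.
Round 2: Blue 6, Red 7, Green 3. Green eliminated.
Round 3: Blue 9, Red 7. Blue has a majority (≥9).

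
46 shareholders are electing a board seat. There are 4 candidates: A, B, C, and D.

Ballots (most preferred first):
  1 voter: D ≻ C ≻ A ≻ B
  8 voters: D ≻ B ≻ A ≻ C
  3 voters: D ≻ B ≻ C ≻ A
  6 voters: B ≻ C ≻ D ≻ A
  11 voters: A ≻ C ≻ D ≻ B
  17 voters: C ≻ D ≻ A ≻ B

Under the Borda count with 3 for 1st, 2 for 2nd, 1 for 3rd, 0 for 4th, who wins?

C

A: 1×1 + 8×1 + 3×0 + 6×0 + 11×3 + 17×1 = 59
B: 1×0 + 8×2 + 3×2 + 6×3 + 11×0 + 17×0 = 40
C: 1×2 + 8×0 + 3×1 + 6×2 + 11×2 + 17×3 = 90
D: 1×3 + 8×3 + 3×3 + 6×1 + 11×1 + 17×2 = 87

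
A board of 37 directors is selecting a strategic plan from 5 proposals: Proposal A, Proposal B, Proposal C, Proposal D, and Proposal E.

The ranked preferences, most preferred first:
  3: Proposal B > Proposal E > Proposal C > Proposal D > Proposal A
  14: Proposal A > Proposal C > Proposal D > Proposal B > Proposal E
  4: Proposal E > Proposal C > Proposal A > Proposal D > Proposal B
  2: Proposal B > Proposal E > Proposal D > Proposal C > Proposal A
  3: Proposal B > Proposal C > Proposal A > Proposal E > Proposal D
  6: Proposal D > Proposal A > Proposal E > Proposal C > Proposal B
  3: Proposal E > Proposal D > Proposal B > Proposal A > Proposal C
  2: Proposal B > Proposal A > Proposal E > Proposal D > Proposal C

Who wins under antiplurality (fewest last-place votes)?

Proposal D

Last-place votes: Proposal A 5, Proposal B 10, Proposal C 5, Proposal D 3, Proposal E 14.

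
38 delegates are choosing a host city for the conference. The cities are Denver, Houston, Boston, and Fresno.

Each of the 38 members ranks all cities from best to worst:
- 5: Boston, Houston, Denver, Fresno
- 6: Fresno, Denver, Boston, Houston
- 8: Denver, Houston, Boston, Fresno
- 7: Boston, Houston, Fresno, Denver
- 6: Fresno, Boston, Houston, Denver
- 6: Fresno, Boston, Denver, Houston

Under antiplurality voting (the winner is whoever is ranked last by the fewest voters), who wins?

Boston

Last-place votes: Denver 13, Houston 12, Boston 0, Fresno 13.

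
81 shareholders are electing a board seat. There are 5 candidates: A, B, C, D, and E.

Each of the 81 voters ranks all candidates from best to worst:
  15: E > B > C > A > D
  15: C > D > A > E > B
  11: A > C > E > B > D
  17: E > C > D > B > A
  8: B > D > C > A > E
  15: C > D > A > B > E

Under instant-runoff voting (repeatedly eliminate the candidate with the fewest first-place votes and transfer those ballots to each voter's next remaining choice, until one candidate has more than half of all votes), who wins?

Round 1: A 11, B 8, C 30, D 0, E 32. D eliminated.
Round 2: A 11, B 8, C 30, E 32. B eliminated.
Round 3: A 11, C 38, E 32. A eliminated.
Round 4: C 49, E 32. C has a majority (≥41).

C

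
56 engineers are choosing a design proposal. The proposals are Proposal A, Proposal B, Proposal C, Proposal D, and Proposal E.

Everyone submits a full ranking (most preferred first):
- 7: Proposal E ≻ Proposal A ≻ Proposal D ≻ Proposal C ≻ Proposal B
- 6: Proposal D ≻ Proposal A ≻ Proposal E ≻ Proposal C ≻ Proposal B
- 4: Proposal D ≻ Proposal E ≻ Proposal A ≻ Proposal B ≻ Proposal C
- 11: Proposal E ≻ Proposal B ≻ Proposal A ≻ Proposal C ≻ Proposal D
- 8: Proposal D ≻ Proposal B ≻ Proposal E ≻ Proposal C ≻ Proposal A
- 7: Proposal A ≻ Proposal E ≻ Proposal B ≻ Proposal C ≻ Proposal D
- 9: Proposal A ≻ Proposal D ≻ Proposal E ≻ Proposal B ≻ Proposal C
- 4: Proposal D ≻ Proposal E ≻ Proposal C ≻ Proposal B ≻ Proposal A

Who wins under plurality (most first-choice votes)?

First-place votes: Proposal A 16, Proposal B 0, Proposal C 0, Proposal D 22, Proposal E 18.

Proposal D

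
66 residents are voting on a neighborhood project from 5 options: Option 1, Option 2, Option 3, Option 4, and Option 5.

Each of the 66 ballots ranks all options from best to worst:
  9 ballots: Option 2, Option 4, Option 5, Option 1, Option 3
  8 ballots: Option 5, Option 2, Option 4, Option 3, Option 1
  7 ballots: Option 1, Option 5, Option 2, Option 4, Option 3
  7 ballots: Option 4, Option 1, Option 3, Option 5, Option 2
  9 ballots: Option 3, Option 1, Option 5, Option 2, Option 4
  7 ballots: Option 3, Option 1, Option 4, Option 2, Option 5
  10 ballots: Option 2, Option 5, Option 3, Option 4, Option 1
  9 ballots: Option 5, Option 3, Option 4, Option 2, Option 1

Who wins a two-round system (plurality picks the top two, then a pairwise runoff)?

Round 1 first-place votes: Option 1 7, Option 2 19, Option 3 16, Option 4 7, Option 5 17. Option 2 and Option 5 advance.
Runoff: Option 2 is ranked above Option 5 on 26 ballots, Option 5 above Option 2 on 40.

Option 5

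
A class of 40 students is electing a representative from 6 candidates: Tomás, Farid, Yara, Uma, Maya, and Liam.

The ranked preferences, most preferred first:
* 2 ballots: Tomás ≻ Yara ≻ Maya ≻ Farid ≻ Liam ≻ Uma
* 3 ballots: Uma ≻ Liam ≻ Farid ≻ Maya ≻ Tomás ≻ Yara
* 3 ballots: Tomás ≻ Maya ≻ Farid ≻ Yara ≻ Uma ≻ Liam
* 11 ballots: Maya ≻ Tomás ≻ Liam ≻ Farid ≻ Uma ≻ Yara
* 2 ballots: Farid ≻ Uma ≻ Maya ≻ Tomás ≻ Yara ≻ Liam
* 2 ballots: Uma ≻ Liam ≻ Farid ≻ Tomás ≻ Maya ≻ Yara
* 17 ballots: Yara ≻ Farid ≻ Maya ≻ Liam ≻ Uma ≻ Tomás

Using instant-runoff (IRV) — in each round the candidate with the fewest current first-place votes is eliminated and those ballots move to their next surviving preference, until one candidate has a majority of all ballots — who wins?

Round 1: Tomás 5, Farid 2, Yara 17, Uma 5, Maya 11, Liam 0. Liam eliminated.
Round 2: Tomás 5, Farid 2, Yara 17, Uma 5, Maya 11. Farid eliminated.
Round 3: Tomás 5, Yara 17, Uma 7, Maya 11. Tomás eliminated.
Round 4: Yara 19, Uma 7, Maya 14. Uma eliminated.
Round 5: Yara 19, Maya 21. Maya has a majority (≥21).

Maya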